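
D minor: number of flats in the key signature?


Step by step:
Flat minor keys: A(0), D(1), G(2), C(3), F(4), Bb(5), Eb(6), Ab(7)
D minor has 1 flat
Order of flats: Bb Eb Ab Db Gb Cb Fb → first 1: Bb
= 1 flat


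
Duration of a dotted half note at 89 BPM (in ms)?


One quarter-note beat = 60000 / BPM = 60000 / 89 ms
Dotted half note = 3 × quarter note
Duration = 3 × 60000 / 89 = 180000 / 89
= 2022.5 ms


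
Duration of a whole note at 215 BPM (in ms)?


Working:
One quarter-note beat = 60000 / BPM = 60000 / 215 ms
Whole note = 4 × quarter note
Duration = 4 × 60000 / 215 = 240000 / 215
= 1116.3 ms


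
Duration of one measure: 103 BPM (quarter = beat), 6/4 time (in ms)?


Quarter-note beat duration = 60000 / 103 ms
Beats per measure (6/4) = 6
One measure = 6 × 60000 / 103 = 360000 / 103 ms
= 3495.1 ms


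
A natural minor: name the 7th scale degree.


Step by step:
Natural minor scale pattern: W-H-W-W-H-W-W (2-1-2-2-1-2-2 semitones)
Starting from A:
  A + 2 semitones → B
  B + 1 semitone → C
  C + 2 semitones → D
  D + 2 semitones → E
  E + 1 semitone → F
  F + 2 semitones → G
  G + 2 semitones → A
Scale: A B C D E F G
Degree 7 = G


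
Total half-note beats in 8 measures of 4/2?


Step by step:
Time signature 4/2: the bottom number 2 means the half note gets one count
The top number 4 means 4 half-note beats per measure
Total = 4 × 8 measures
= 32 half-note beats


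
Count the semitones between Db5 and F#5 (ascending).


Absolute semitone position = octave×12 + chromatic position
Db5: 5×12 + 1 = 61
F#5: 5×12 + 6 = 66
Difference = 66 - 61 = 5
= 5 semitones


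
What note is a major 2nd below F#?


Let's work it out.
A 2nd spans 2 letter names, so from F we land on E
A major 2nd = 2 semitones below F#
Spell E at that pitch: E
= E


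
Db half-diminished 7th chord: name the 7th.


Let's work it out.
Half-diminished 7th chord = root + minor 3rd + diminished 5th + minor 7th
Seventh chords stack in thirds, so the letter names are D-F-A-C
Root: Db
Minor 3rd above Db: Fb
Diminished 5th above Db: Abb
Minor 7th above Db: Cb
The 7th = Cb


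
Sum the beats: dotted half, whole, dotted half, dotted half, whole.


Reasoning:
Beat values:
  dotted half = 3 beats
  whole = 4 beats
  dotted half = 3 beats
  dotted half = 3 beats
  whole = 4 beats
Sum = 3 + 4 + 3 + 3 + 4
= 17 beats


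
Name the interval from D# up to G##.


Solution.
Letter names: D → G spans 4 letter names → a 4th
Semitones: D# → G## = 6 half-steps
A 4th of 6 semitones is an augmented 4th
= augmented 4th


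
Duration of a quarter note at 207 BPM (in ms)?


Working:
One quarter-note beat = 60000 / BPM = 60000 / 207 ms
Duration = 60000 / 207
= 289.9 ms


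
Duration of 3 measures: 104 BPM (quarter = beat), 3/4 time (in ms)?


Quarter-note beat duration = 60000 / 104 ms
Beats per measure (3/4) = 3
One measure = 3 × 60000 / 104 = 180000 / 104 ms
3 measures = 3 × 180000 / 104 = 540000 / 104
= 5192.3 ms


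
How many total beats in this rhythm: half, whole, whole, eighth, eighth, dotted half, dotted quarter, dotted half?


Reasoning:
Beat values:
  half = 2 beats
  whole = 4 beats
  whole = 4 beats
  eighth = 0.5 beats
  eighth = 0.5 beats
  dotted half = 3 beats
  dotted quarter = 1.5 beats
  dotted half = 3 beats
Sum = 2 + 4 + 4 + 0.5 + 0.5 + 3 + 1.5 + 3
= 18.5 beats


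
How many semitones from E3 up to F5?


Step by step:
Absolute semitone position = octave×12 + chromatic position
E3: 3×12 + 4 = 40
F5: 5×12 + 5 = 65
Difference = 65 - 40 = 25
= 25 semitones


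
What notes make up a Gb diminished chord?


Diminished triad = root + minor 3rd (3 semitones) + diminished 5th (6 semitones)
A triad on Gb stacks thirds, so the chord tones use letter names G-B-D
Root: Gb
Minor 3rd above Gb: Bbb
Diminished 5th above Gb: Dbb
Chord = Gb Bbb Dbb


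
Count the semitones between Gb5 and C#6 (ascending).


Absolute semitone position = octave×12 + chromatic position
Gb5: 5×12 + 6 = 66
C#6: 6×12 + 1 = 73
Difference = 73 - 66 = 7
= 7 semitones


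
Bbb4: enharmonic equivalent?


Solution.
Enharmonic notes sound the same pitch but are spelled with different letter names
Bbb and A name the same pitch class
= A4


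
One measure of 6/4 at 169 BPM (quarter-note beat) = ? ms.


Working:
Quarter-note beat duration = 60000 / 169 ms
Beats per measure (6/4) = 6
One measure = 6 × 60000 / 169 = 360000 / 169 ms
= 2130.2 ms


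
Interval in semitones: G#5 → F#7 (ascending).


Working:
Absolute semitone position = octave×12 + chromatic position
G#5: 5×12 + 8 = 68
F#7: 7×12 + 6 = 90
Difference = 90 - 68 = 22
= 22 semitones


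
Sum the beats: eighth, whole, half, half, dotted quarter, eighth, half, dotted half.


Beat values:
  eighth = 0.5 beats
  whole = 4 beats
  half = 2 beats
  half = 2 beats
  dotted quarter = 1.5 beats
  eighth = 0.5 beats
  half = 2 beats
  dotted half = 3 beats
Sum = 0.5 + 4 + 2 + 2 + 1.5 + 0.5 + 2 + 3
= 15.5 beats


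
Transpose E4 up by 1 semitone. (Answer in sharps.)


E4: chromatic position 4 in octave 4 → absolute = 4×12 + 4 = 52
Transpose up 1: 52 + 1 = 53
53 = 4×12 + 5 → F in octave 4
Result = F4


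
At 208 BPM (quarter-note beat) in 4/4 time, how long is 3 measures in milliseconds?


Let's work it out.
Quarter-note beat duration = 60000 / 208 ms
Beats per measure (4/4) = 4
One measure = 4 × 60000 / 208 = 240000 / 208 ms
3 measures = 3 × 240000 / 208 = 720000 / 208
= 3461.5 ms


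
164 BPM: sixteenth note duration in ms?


Working:
One quarter-note beat = 60000 / BPM = 60000 / 164 ms
Sixteenth note = 1/4 × quarter note
Duration = 1/4 × 60000 / 164 = 15000 / 164
= 91.5 ms


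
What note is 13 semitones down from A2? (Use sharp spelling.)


Reasoning:
A2: chromatic position 9 in octave 2 → absolute = 2×12 + 9 = 33
Transpose down 13: 33 - 13 = 20
20 = 1×12 + 8 → G# in octave 1
Result = G#1


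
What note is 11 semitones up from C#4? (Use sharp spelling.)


C#4: chromatic position 1 in octave 4 → absolute = 4×12 + 1 = 49
Transpose up 11: 49 + 11 = 60
60 = 5×12 + 0 → C in octave 5
Result = C5


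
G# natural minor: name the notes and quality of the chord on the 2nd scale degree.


G# natural minor scale: G# A# B C# D# E F#
Diatonic triad on degree 2 stacks scale notes 2, 4, 6: A# C# E
A#→C# = 3 semitones; A#→E = 6 semitones → diminished triad
= A# C# E (diminished)


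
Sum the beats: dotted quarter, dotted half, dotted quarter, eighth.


Step by step:
Beat values:
  dotted quarter = 1.5 beats
  dotted half = 3 beats
  dotted quarter = 1.5 beats
  eighth = 0.5 beats
Sum = 1.5 + 3 + 1.5 + 0.5
= 6.5 beats


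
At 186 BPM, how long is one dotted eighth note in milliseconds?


Reasoning:
One quarter-note beat = 60000 / BPM = 60000 / 186 ms
Dotted eighth note = 3/4 × quarter note
Duration = 3/4 × 60000 / 186 = 45000 / 186
= 241.9 ms


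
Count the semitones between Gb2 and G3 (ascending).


Working:
Absolute semitone position = octave×12 + chromatic position
Gb2: 2×12 + 6 = 30
G3: 3×12 + 7 = 43
Difference = 43 - 30 = 13
= 13 semitones


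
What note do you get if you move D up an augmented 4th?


Reasoning:
augmented 4th: 4 letter names, 6 semitones
Letter: D + 3 → G
Pitch: D + 6 semitones, spelled as a G → G#
= G#


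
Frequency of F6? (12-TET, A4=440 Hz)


Working:
f = 440 × 2^(n/12) where n = semitones from A4
F6: 20 semitones from A4
f = 440 × 2^(20/12)
f = 1396.91 Hz


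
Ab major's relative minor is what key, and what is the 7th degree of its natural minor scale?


Reasoning:
The relative minor shares the major's key signature and starts on its 6th degree
6th degree = a major 6th above the tonic; a major 6th above Ab is F
→ relative minor of Ab major is F minor
F natural minor scale: F G Ab Bb C Db Eb
= F minor; 7th degree = Eb


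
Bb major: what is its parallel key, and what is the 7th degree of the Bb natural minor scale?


Reasoning:
Parallel keys share the same tonic but differ in mode
Bb major → parallel is Bb minor
Bb natural minor scale: Bb C Db Eb F Gb Ab
= Bb minor; 7th degree = Ab


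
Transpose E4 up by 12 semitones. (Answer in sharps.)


Working:
E4: chromatic position 4 in octave 4 → absolute = 4×12 + 4 = 52
Transpose up 12: 52 + 12 = 64
64 = 5×12 + 4 → E in octave 5
Result = E5


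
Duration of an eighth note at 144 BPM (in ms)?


One quarter-note beat = 60000 / BPM = 60000 / 144 ms
Eighth note = 1/2 × quarter note
Duration = 1/2 × 60000 / 144 = 30000 / 144
= 208.3 ms


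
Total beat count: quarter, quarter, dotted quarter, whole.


Beat values:
  quarter = 1 beat
  quarter = 1 beat
  dotted quarter = 1.5 beats
  whole = 4 beats
Sum = 1 + 1 + 1.5 + 4
= 7.5 beats


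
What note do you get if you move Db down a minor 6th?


Working:
minor 6th: 6 letter names, 8 semitones
Letter: D - 5 → F
Pitch: Db - 8 semitones, spelled as an F → F
= F


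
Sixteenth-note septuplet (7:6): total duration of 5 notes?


Working:
Septuplet: 7 notes occupy the space of 6 sixteenth notes
Space = 6 × 1/4 = 3/2 beats
Each septuplet note = 3/2 / 7 = 3/14 beats
5 notes = 5 × 3/14 = 15/14
= 15/14 beats


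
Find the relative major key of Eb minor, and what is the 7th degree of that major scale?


Let's work it out.
The relative major shares the key signature and is a minor 3rd above the minor tonic
A minor 3rd above Eb is Gb
→ relative major of Eb minor is Gb major
Gb major scale: Gb Ab Bb Cb Db Eb F
= Gb major; 7th degree = F


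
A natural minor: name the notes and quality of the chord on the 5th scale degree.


Working:
A natural minor scale: A B C D E F G
Diatonic triad on degree 5 stacks scale notes 5, 7, 2: E G B
E→G = 3 semitones; E→B = 7 semitones → minor triad
= E G B (minor)


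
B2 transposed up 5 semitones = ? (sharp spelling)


Solution.
B2: chromatic position 11 in octave 2 → absolute = 2×12 + 11 = 35
Transpose up 5: 35 + 5 = 40
40 = 3×12 + 4 → E in octave 3
Result = E3


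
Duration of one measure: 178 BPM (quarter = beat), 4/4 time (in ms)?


Quarter-note beat duration = 60000 / 178 ms
Beats per measure (4/4) = 4
One measure = 4 × 60000 / 178 = 240000 / 178 ms
= 1348.3 ms


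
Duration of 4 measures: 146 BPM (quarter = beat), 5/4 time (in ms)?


Reasoning:
Quarter-note beat duration = 60000 / 146 ms
Beats per measure (5/4) = 5
One measure = 5 × 60000 / 146 = 300000 / 146 ms
4 measures = 4 × 300000 / 146 = 1200000 / 146
= 8219.2 ms


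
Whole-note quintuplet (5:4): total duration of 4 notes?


Step by step:
Quintuplet: 5 notes occupy the space of 4 whole notes
Space = 4 × 4 = 16 beats
Each quintuplet note = 16 / 5 = 16/5 beats
4 notes = 4 × 16/5 = 64/5
= 64/5 beats


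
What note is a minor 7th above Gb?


Working:
A 7th spans 7 letter names, so from G we land on F
A minor 7th = 10 semitones above Gb
Spell F at that pitch: Fb
= Fb


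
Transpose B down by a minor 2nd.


Let's work it out.
minor 2nd: 2 letter names, 1 semitones
Letter: B - 1 → A
Pitch: B - 1 semitones, spelled as an A → A#
= A#


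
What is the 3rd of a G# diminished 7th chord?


Reasoning:
Diminished 7th chord = root + minor 3rd + diminished 5th + diminished 7th
Seventh chords stack in thirds, so the letter names are G-B-D-F
Root: G#
Minor 3rd above G#: B
Diminished 5th above G#: D
Diminished 7th above G#: F
The 3rd = B


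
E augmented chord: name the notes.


Let's work it out.
Augmented triad = root + major 3rd (4 semitones) + augmented 5th (8 semitones)
A triad on E stacks thirds, so the chord tones use letter names E-G-B
Root: E
Major 3rd above E: G#
Augmented 5th above E: B#
Chord = E G# B#


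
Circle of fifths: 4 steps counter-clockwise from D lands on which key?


Each counter-clockwise step moves down a perfect 5th (= up a perfect 4th)
From D: D → G → C → F → Bb
= Bb


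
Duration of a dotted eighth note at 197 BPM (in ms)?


Solution.
One quarter-note beat = 60000 / BPM = 60000 / 197 ms
Dotted eighth note = 3/4 × quarter note
Duration = 3/4 × 60000 / 197 = 45000 / 197
= 228.4 ms


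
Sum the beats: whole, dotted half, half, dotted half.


Beat values:
  whole = 4 beats
  dotted half = 3 beats
  half = 2 beats
  dotted half = 3 beats
Sum = 4 + 3 + 2 + 3
= 12 beats


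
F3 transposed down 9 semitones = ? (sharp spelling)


Reasoning:
F3: chromatic position 5 in octave 3 → absolute = 3×12 + 5 = 41
Transpose down 9: 41 - 9 = 32
32 = 2×12 + 8 → G# in octave 2
Result = G#2


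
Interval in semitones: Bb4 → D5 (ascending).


Working:
Absolute semitone position = octave×12 + chromatic position
Bb4: 4×12 + 10 = 58
D5: 5×12 + 2 = 62
Difference = 62 - 58 = 4
= 4 semitones


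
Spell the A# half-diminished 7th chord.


Step by step:
Half-diminished 7th chord = root + minor 3rd + diminished 5th + minor 7th
Seventh chords stack in thirds, so the letter names are A-C-E-G
Root: A#
Minor 3rd above A#: C#
Diminished 5th above A#: E
Minor 7th above A#: G#
Chord = A# C# E G#


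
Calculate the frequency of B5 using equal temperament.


Reasoning:
f = 440 × 2^(n/12) where n = semitones from A4
B5: 14 semitones from A4
f = 440 × 2^(14/12)
f = 987.77 Hz


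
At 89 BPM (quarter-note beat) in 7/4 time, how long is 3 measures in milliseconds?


Reasoning:
Quarter-note beat duration = 60000 / 89 ms
Beats per measure (7/4) = 7
One measure = 7 × 60000 / 89 = 420000 / 89 ms
3 measures = 3 × 420000 / 89 = 1260000 / 89
= 14157.3 ms


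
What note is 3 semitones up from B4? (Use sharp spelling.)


Step by step:
B4: chromatic position 11 in octave 4 → absolute = 4×12 + 11 = 59
Transpose up 3: 59 + 3 = 62
62 = 5×12 + 2 → D in octave 5
Result = D5


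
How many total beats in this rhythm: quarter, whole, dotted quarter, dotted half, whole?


Beat values:
  quarter = 1 beat
  whole = 4 beats
  dotted quarter = 1.5 beats
  dotted half = 3 beats
  whole = 4 beats
Sum = 1 + 4 + 1.5 + 3 + 4
= 13.5 beats


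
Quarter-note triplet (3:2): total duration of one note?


Solution.
Triplet: 3 notes occupy the space of 2 quarter notes
Space = 2 × 1 = 2 beats
Each triplet note = 2 / 3 = 2/3 beats
= 2/3 beats


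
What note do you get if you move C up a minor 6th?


minor 6th: 6 letter names, 8 semitones
Letter: C + 5 → A
Pitch: C + 8 semitones, spelled as an A → Ab
= Ab


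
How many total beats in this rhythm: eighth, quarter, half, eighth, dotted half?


Solution.
Beat values:
  eighth = 0.5 beats
  quarter = 1 beat
  half = 2 beats
  eighth = 0.5 beats
  dotted half = 3 beats
Sum = 0.5 + 1 + 2 + 0.5 + 3
= 7 beats


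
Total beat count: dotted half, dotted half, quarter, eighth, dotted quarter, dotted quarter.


Beat values:
  dotted half = 3 beats
  dotted half = 3 beats
  quarter = 1 beat
  eighth = 0.5 beats
  dotted quarter = 1.5 beats
  dotted quarter = 1.5 beats
Sum = 3 + 3 + 1 + 0.5 + 1.5 + 1.5
= 10.5 beats


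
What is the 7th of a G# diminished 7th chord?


Step by step:
Diminished 7th chord = root + minor 3rd + diminished 5th + diminished 7th
Seventh chords stack in thirds, so the letter names are G-B-D-F
Root: G#
Minor 3rd above G#: B
Diminished 5th above G#: D
Diminished 7th above G#: F
The 7th = F


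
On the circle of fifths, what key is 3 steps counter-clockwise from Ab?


Each counter-clockwise step moves down a perfect 5th (= up a perfect 4th)
From Ab: Ab → Db → F#/Gb → B
= B


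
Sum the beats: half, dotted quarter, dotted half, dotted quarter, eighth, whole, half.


Working:
Beat values:
  half = 2 beats
  dotted quarter = 1.5 beats
  dotted half = 3 beats
  dotted quarter = 1.5 beats
  eighth = 0.5 beats
  whole = 4 beats
  half = 2 beats
Sum = 2 + 1.5 + 3 + 1.5 + 0.5 + 4 + 2
= 14.5 beats


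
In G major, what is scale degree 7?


Step by step:
Major scale pattern: W-W-H-W-W-W-H (2-2-1-2-2-2-1 semitones)
Starting from G:
  G + 2 semitones → A
  A + 2 semitones → B
  B + 1 semitone → C
  C + 2 semitones → D
  D + 2 semitones → E
  E + 2 semitones → F#
  F# + 1 semitone → G
Scale: G A B C D E F#
Degree 7 = F#


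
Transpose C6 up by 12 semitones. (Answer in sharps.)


Let's work it out.
C6: chromatic position 0 in octave 6 → absolute = 6×12 + 0 = 72
Transpose up 12: 72 + 12 = 84
84 = 7×12 + 0 → C in octave 7
Result = C7


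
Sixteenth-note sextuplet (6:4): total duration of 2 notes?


Sextuplet: 6 notes occupy the space of 4 sixteenth notes
Space = 4 × 1/4 = 1 beat
Each sextuplet note = 1 / 6 = 1/6 beats
2 notes = 2 × 1/6 = 1/3
= 1/3 beats


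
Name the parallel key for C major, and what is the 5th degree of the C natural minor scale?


Solution.
Parallel keys share the same tonic but differ in mode
C major → parallel is C minor
C natural minor scale: C D Eb F G Ab Bb
= C minor; 5th degree = G


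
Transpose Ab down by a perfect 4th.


Working:
perfect 4th: 4 letter names, 5 semitones
Letter: A - 3 → E
Pitch: Ab - 5 semitones, spelled as an E → Eb
= Eb


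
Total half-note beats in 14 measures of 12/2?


Time signature 12/2: the bottom number 2 means the half note gets one count
The top number 12 means 12 half-note beats per measure
Total = 12 × 14 measures
= 168 half-note beats


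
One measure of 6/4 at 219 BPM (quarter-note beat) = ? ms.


Quarter-note beat duration = 60000 / 219 ms
Beats per measure (6/4) = 6
One measure = 6 × 60000 / 219 = 360000 / 219 ms
= 1643.8 ms


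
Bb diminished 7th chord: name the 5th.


Diminished 7th chord = root + minor 3rd + diminished 5th + diminished 7th
Seventh chords stack in thirds, so the letter names are B-D-F-A
Root: Bb
Minor 3rd above Bb: Db
Diminished 5th above Bb: Fb
Diminished 7th above Bb: Abb
The 5th = Fb


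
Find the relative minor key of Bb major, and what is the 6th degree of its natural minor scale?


Working:
The relative minor shares the major's key signature and starts on its 6th degree
6th degree = a major 6th above the tonic; a major 6th above Bb is G
→ relative minor of Bb major is G minor
G natural minor scale: G A Bb C D Eb F
= G minor; 6th degree = Eb


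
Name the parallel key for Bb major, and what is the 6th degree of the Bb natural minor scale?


Reasoning:
Parallel keys share the same tonic but differ in mode
Bb major → parallel is Bb minor
Bb natural minor scale: Bb C Db Eb F Gb Ab
= Bb minor; 6th degree = Gb


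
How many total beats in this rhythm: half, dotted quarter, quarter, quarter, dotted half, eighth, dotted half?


Beat values:
  half = 2 beats
  dotted quarter = 1.5 beats
  quarter = 1 beat
  quarter = 1 beat
  dotted half = 3 beats
  eighth = 0.5 beats
  dotted half = 3 beats
Sum = 2 + 1.5 + 1 + 1 + 3 + 0.5 + 3
= 12 beats


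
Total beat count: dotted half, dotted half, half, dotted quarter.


Solution.
Beat values:
  dotted half = 3 beats
  dotted half = 3 beats
  half = 2 beats
  dotted quarter = 1.5 beats
Sum = 3 + 3 + 2 + 1.5
= 9.5 beats


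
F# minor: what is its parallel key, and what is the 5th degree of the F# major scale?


Working:
Parallel keys share the same tonic but differ in mode
F# minor → parallel is F# major
F# major scale: F# G# A# B C# D# E#
= F# major; 5th degree = C#


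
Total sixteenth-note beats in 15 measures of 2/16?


Let's work it out.
Time signature 2/16: the bottom number 16 means the sixteenth note gets one count
The top number 2 means 2 sixteenth-note beats per measure
Total = 2 × 15 measures
= 30 sixteenth-note beats


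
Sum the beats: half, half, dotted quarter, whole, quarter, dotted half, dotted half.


Step by step:
Beat values:
  half = 2 beats
  half = 2 beats
  dotted quarter = 1.5 beats
  whole = 4 beats
  quarter = 1 beat
  dotted half = 3 beats
  dotted half = 3 beats
Sum = 2 + 2 + 1.5 + 4 + 1 + 3 + 3
= 16.5 beats


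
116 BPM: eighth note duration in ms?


Reasoning:
One quarter-note beat = 60000 / BPM = 60000 / 116 ms
Eighth note = 1/2 × quarter note
Duration = 1/2 × 60000 / 116 = 30000 / 116
= 258.6 ms


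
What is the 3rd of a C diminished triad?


Let's work it out.
Diminished triad = root + minor 3rd (3 semitones) + diminished 5th (6 semitones)
A triad on C stacks thirds, so the chord tones use letter names C-E-G
Root: C
Minor 3rd above C: Eb
Diminished 5th above C: Gb
The 3rd = Eb


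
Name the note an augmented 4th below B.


Solution.
A 4th spans 4 letter names, so from B we land on F
An augmented 4th = 6 semitones below B
Spell F at that pitch: F
= F


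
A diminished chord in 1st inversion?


Let's work it out.
Root position: A C Eb
1st inversion: move root up an octave
Bass note: C
Notes (bottom to top) = C Eb A


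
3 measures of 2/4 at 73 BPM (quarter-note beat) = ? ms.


Quarter-note beat duration = 60000 / 73 ms
Beats per measure (2/4) = 2
One measure = 2 × 60000 / 73 = 120000 / 73 ms
3 measures = 3 × 120000 / 73 = 360000 / 73
= 4931.5 ms


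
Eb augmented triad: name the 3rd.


Step by step:
Augmented triad = root + major 3rd (4 semitones) + augmented 5th (8 semitones)
A triad on Eb stacks thirds, so the chord tones use letter names E-G-B
Root: Eb
Major 3rd above Eb: G
Augmented 5th above Eb: B
The 3rd = G


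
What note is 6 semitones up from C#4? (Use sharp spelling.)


C#4: chromatic position 1 in octave 4 → absolute = 4×12 + 1 = 49
Transpose up 6: 49 + 6 = 55
55 = 4×12 + 7 → G in octave 4
Result = G4


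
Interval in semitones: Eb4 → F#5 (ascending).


Absolute semitone position = octave×12 + chromatic position
Eb4: 4×12 + 3 = 51
F#5: 5×12 + 6 = 66
Difference = 66 - 51 = 15
= 15 semitones


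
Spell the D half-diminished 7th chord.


Half-diminished 7th chord = root + minor 3rd + diminished 5th + minor 7th
Seventh chords stack in thirds, so the letter names are D-F-A-C
Root: D
Minor 3rd above D: F
Diminished 5th above D: Ab
Minor 7th above D: C
Chord = D F Ab C


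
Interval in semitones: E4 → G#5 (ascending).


Working:
Absolute semitone position = octave×12 + chromatic position
E4: 4×12 + 4 = 52
G#5: 5×12 + 8 = 68
Difference = 68 - 52 = 16
= 16 semitones


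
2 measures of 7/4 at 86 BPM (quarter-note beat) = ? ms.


Quarter-note beat duration = 60000 / 86 ms
Beats per measure (7/4) = 7
One measure = 7 × 60000 / 86 = 420000 / 86 ms
2 measures = 2 × 420000 / 86 = 840000 / 86
= 9767.4 ms


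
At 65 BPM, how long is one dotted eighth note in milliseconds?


Working:
One quarter-note beat = 60000 / BPM = 60000 / 65 ms
Dotted eighth note = 3/4 × quarter note
Duration = 3/4 × 60000 / 65 = 45000 / 65
= 692.3 ms


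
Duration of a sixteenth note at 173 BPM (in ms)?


One quarter-note beat = 60000 / BPM = 60000 / 173 ms
Sixteenth note = 1/4 × quarter note
Duration = 1/4 × 60000 / 173 = 15000 / 173
= 86.7 ms


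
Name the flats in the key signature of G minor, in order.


Flat minor keys: A(0), D(1), G(2), C(3), F(4), Bb(5), Eb(6), Ab(7)
G minor has 2 flats
Order of flats: Bb Eb Ab Db Gb Cb Fb → first 2: Bb, Eb
= Bb, Eb


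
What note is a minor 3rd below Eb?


A 3rd spans 3 letter names, so from E we land on C
A minor 3rd = 3 semitones below Eb
Spell C at that pitch: C
= C


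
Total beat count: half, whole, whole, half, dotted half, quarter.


Reasoning:
Beat values:
  half = 2 beats
  whole = 4 beats
  whole = 4 beats
  half = 2 beats
  dotted half = 3 beats
  quarter = 1 beat
Sum = 2 + 4 + 4 + 2 + 3 + 1
= 16 beats


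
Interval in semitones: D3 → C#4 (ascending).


Let's work it out.
Absolute semitone position = octave×12 + chromatic position
D3: 3×12 + 2 = 38
C#4: 4×12 + 1 = 49
Difference = 49 - 38 = 11
= 11 semitones


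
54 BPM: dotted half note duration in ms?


Reasoning:
One quarter-note beat = 60000 / BPM = 60000 / 54 ms
Dotted half note = 3 × quarter note
Duration = 3 × 60000 / 54 = 180000 / 54
= 3333.3 ms


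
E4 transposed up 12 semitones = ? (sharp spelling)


Working:
E4: chromatic position 4 in octave 4 → absolute = 4×12 + 4 = 52
Transpose up 12: 52 + 12 = 64
64 = 5×12 + 4 → E in octave 5
Result = E5


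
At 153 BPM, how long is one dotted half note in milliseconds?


Reasoning:
One quarter-note beat = 60000 / BPM = 60000 / 153 ms
Dotted half note = 3 × quarter note
Duration = 3 × 60000 / 153 = 180000 / 153
= 1176.5 ms


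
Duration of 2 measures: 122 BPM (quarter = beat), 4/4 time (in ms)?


Quarter-note beat duration = 60000 / 122 ms
Beats per measure (4/4) = 4
One measure = 4 × 60000 / 122 = 240000 / 122 ms
2 measures = 2 × 240000 / 122 = 480000 / 122
= 3934.4 ms


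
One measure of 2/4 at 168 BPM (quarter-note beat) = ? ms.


Quarter-note beat duration = 60000 / 168 ms
Beats per measure (2/4) = 2
One measure = 2 × 60000 / 168 = 120000 / 168 ms
= 714.3 ms


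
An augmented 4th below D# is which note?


A 4th spans 4 letter names, so from D we land on A
An augmented 4th = 6 semitones below D#
Spell A at that pitch: A
= A


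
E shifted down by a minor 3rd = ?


Working:
minor 3rd: 3 letter names, 3 semitones
Letter: E - 2 → C
Pitch: E - 3 semitones, spelled as a C → C#
= C#


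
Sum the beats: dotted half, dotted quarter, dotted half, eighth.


Beat values:
  dotted half = 3 beats
  dotted quarter = 1.5 beats
  dotted half = 3 beats
  eighth = 0.5 beats
Sum = 3 + 1.5 + 3 + 0.5
= 8 beats


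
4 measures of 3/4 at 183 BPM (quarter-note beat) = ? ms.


Reasoning:
Quarter-note beat duration = 60000 / 183 ms
Beats per measure (3/4) = 3
One measure = 3 × 60000 / 183 = 180000 / 183 ms
4 measures = 4 × 180000 / 183 = 720000 / 183
= 3934.4 ms


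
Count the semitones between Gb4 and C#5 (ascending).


Absolute semitone position = octave×12 + chromatic position
Gb4: 4×12 + 6 = 54
C#5: 5×12 + 1 = 61
Difference = 61 - 54 = 7
= 7 semitones


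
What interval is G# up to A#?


Step by step:
Letter names: G → A spans 2 letter names → a 2nd
Semitones: G# → A# = 2 half-steps
A 2nd of 2 semitones is a major 2nd
= major 2nd


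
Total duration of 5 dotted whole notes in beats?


Base whole note = 4 beats
Dot 1 adds half the previous value: +2
One dotted whole = 4 + 2 = 6
5 of them = 5 × 6 = 30
= 30 beats


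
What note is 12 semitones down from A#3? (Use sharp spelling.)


Solution.
A#3: chromatic position 10 in octave 3 → absolute = 3×12 + 10 = 46
Transpose down 12: 46 - 12 = 34
34 = 2×12 + 10 → A# in octave 2
Result = A#2


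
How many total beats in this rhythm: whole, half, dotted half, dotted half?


Let's work it out.
Beat values:
  whole = 4 beats
  half = 2 beats
  dotted half = 3 beats
  dotted half = 3 beats
Sum = 4 + 2 + 3 + 3
= 12 beats


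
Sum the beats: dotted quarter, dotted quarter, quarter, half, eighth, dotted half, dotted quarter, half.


Reasoning:
Beat values:
  dotted quarter = 1.5 beats
  dotted quarter = 1.5 beats
  quarter = 1 beat
  half = 2 beats
  eighth = 0.5 beats
  dotted half = 3 beats
  dotted quarter = 1.5 beats
  half = 2 beats
Sum = 1.5 + 1.5 + 1 + 2 + 0.5 + 3 + 1.5 + 2
= 13 beats


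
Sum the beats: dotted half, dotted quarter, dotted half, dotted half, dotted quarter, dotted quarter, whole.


Step by step:
Beat values:
  dotted half = 3 beats
  dotted quarter = 1.5 beats
  dotted half = 3 beats
  dotted half = 3 beats
  dotted quarter = 1.5 beats
  dotted quarter = 1.5 beats
  whole = 4 beats
Sum = 3 + 1.5 + 3 + 3 + 1.5 + 1.5 + 4
= 17.5 beats


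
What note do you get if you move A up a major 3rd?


Step by step:
major 3rd: 3 letter names, 4 semitones
Letter: A + 2 → C
Pitch: A + 4 semitones, spelled as a C → C#
= C#


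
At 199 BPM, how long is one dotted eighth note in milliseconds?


Let's work it out.
One quarter-note beat = 60000 / BPM = 60000 / 199 ms
Dotted eighth note = 3/4 × quarter note
Duration = 3/4 × 60000 / 199 = 45000 / 199
= 226.1 ms


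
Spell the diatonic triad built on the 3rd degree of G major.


G major scale: G A B C D E F#
Diatonic triad on degree 3 stacks scale notes 3, 5, 7: B D F#
B→D = 3 semitones; B→F# = 7 semitones → minor triad
= B D F# (minor)


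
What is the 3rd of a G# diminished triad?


Diminished triad = root + minor 3rd (3 semitones) + diminished 5th (6 semitones)
A triad on G# stacks thirds, so the chord tones use letter names G-B-D
Root: G#
Minor 3rd above G#: B
Diminished 5th above G#: D
The 3rd = B


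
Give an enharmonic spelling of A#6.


Let's work it out.
Enharmonic notes sound the same pitch but are spelled with different letter names
A# and Bb name the same pitch class
= Bb6


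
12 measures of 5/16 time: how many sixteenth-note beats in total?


Let's work it out.
Time signature 5/16: the bottom number 16 means the sixteenth note gets one count
The top number 5 means 5 sixteenth-note beats per measure
Total = 5 × 12 measures
= 60 sixteenth-note beats


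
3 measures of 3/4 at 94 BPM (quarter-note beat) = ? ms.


Quarter-note beat duration = 60000 / 94 ms
Beats per measure (3/4) = 3
One measure = 3 × 60000 / 94 = 180000 / 94 ms
3 measures = 3 × 180000 / 94 = 540000 / 94
= 5744.7 ms


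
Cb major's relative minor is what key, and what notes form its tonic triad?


Solution.
The relative minor shares the major's key signature and starts on its 6th degree
6th degree = a major 6th above the tonic; a major 6th above Cb is Ab
→ relative minor of Cb major is Ab minor
Tonic triad of Ab minor = root + minor 3rd + perfect 5th = Ab Cb Eb
= Ab minor; triad = Ab Cb Eb


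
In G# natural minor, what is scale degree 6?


Solution.
Natural minor scale pattern: W-H-W-W-H-W-W (2-1-2-2-1-2-2 semitones)
Starting from G#:
  G# + 2 semitones → A#
  A# + 1 semitone → B
  B + 2 semitones → C#
  C# + 2 semitones → D#
  D# + 1 semitone → E
  E + 2 semitones → F#
  F# + 2 semitones → G#
Scale: G# A# B C# D# E F#
Degree 6 = E


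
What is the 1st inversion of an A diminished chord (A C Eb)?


Root position: A C Eb
1st inversion: move root up an octave
Bass note: C
Notes (bottom to top) = C Eb A


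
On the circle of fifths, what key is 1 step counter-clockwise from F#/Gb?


Let's work it out.
Each counter-clockwise step moves down a perfect 5th (= up a perfect 4th)
From F#/Gb: F#/Gb → B
= B


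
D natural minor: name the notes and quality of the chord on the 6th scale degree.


D natural minor scale: D E F G A Bb C
Diatonic triad on degree 6 stacks scale notes 6, 1, 3: Bb D F
Bb→D = 4 semitones; Bb→F = 7 semitones → major triad
= Bb D F (major)


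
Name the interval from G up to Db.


Letter names: G → D spans 5 letter names → a 5th
Semitones: G → Db = 6 half-steps
A 5th of 6 semitones is a diminished 5th
= diminished 5th


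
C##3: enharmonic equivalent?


Let's work it out.
Enharmonic notes sound the same pitch but are spelled with different letter names
C## and D name the same pitch class
= D3


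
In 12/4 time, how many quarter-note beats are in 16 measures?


Solution.
Time signature 12/4: the bottom number 4 means the quarter note gets one count
The top number 12 means 12 quarter-note beats per measure
Total = 12 × 16 measures
= 192 quarter-note beats


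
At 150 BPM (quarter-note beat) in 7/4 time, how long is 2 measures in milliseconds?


Step by step:
Quarter-note beat duration = 60000 / 150 ms
Beats per measure (7/4) = 7
One measure = 7 × 60000 / 150 = 420000 / 150 ms
2 measures = 2 × 420000 / 150 = 840000 / 150
= 5600.0 ms


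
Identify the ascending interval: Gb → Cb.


Step by step:
Letter names: G → C spans 4 letter names → a 4th
Semitones: Gb → Cb = 5 half-steps
A 4th of 5 semitones is a perfect 4th
= perfect 4th


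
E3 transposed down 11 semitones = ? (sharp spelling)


Let's work it out.
E3: chromatic position 4 in octave 3 → absolute = 3×12 + 4 = 40
Transpose down 11: 40 - 11 = 29
29 = 2×12 + 5 → F in octave 2
Result = F2


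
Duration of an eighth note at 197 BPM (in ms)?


Working:
One quarter-note beat = 60000 / BPM = 60000 / 197 ms
Eighth note = 1/2 × quarter note
Duration = 1/2 × 60000 / 197 = 30000 / 197
= 152.3 ms


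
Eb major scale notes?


Major scale pattern: W-W-H-W-W-W-H (2-2-1-2-2-2-1 semitones)
Starting from Eb:
  Eb + 2 semitones → F
  F + 2 semitones → G
  G + 1 semitone → Ab
  Ab + 2 semitones → Bb
  Bb + 2 semitones → C
  C + 2 semitones → D
  D + 1 semitone → Eb
Scale = Eb F G Ab Bb C D


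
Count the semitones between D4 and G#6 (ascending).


Step by step:
Absolute semitone position = octave×12 + chromatic position
D4: 4×12 + 2 = 50
G#6: 6×12 + 8 = 80
Difference = 80 - 50 = 30
= 30 semitones


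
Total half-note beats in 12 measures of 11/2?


Solution.
Time signature 11/2: the bottom number 2 means the half note gets one count
The top number 11 means 11 half-note beats per measure
Total = 11 × 12 measures
= 132 half-note beats


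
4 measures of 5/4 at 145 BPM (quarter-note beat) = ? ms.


Reasoning:
Quarter-note beat duration = 60000 / 145 ms
Beats per measure (5/4) = 5
One measure = 5 × 60000 / 145 = 300000 / 145 ms
4 measures = 4 × 300000 / 145 = 1200000 / 145
= 8275.9 ms


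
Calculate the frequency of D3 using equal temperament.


Reasoning:
f = 440 × 2^(n/12) where n = semitones from A4
D3: -19 semitones from A4
f = 440 × 2^(-19/12)
f = 146.83 Hz


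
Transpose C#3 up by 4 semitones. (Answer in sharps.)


Let's work it out.
C#3: chromatic position 1 in octave 3 → absolute = 3×12 + 1 = 37
Transpose up 4: 37 + 4 = 41
41 = 3×12 + 5 → F in octave 3
Result = F3


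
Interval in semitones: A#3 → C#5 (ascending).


Let's work it out.
Absolute semitone position = octave×12 + chromatic position
A#3: 3×12 + 10 = 46
C#5: 5×12 + 1 = 61
Difference = 61 - 46 = 15
= 15 semitones


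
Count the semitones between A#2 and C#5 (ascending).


Let's work it out.
Absolute semitone position = octave×12 + chromatic position
A#2: 2×12 + 10 = 34
C#5: 5×12 + 1 = 61
Difference = 61 - 34 = 27
= 27 semitones


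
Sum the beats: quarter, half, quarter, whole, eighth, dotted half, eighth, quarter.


Beat values:
  quarter = 1 beat
  half = 2 beats
  quarter = 1 beat
  whole = 4 beats
  eighth = 0.5 beats
  dotted half = 3 beats
  eighth = 0.5 beats
  quarter = 1 beat
Sum = 1 + 2 + 1 + 4 + 0.5 + 3 + 0.5 + 1
= 13 beats


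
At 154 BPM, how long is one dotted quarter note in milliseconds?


Working:
One quarter-note beat = 60000 / BPM = 60000 / 154 ms
Dotted quarter note = 3/2 × quarter note
Duration = 3/2 × 60000 / 154 = 90000 / 154
= 584.4 ms


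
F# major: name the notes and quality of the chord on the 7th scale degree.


Step by step:
F# major scale: F# G# A# B C# D# E#
Diatonic triad on degree 7 stacks scale notes 7, 2, 4: E# G# B
E#→G# = 3 semitones; E#→B = 6 semitones → diminished triad
= E# G# B (diminished)


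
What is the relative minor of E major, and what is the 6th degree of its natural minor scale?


Let's work it out.
The relative minor shares the major's key signature and starts on its 6th degree
6th degree = a major 6th above the tonic; a major 6th above E is C#
→ relative minor of E major is C# minor
C# natural minor scale: C# D# E F# G# A B
= C# minor; 6th degree = A


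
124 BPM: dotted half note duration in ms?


One quarter-note beat = 60000 / BPM = 60000 / 124 ms
Dotted half note = 3 × quarter note
Duration = 3 × 60000 / 124 = 180000 / 124
= 1451.6 ms


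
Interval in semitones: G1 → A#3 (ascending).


Working:
Absolute semitone position = octave×12 + chromatic position
G1: 1×12 + 7 = 19
A#3: 3×12 + 10 = 46
Difference = 46 - 19 = 27
= 27 semitones


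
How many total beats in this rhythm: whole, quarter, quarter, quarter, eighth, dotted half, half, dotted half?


Reasoning:
Beat values:
  whole = 4 beats
  quarter = 1 beat
  quarter = 1 beat
  quarter = 1 beat
  eighth = 0.5 beats
  dotted half = 3 beats
  half = 2 beats
  dotted half = 3 beats
Sum = 4 + 1 + 1 + 1 + 0.5 + 3 + 2 + 3
= 15.5 beats


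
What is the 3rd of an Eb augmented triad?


Step by step:
Augmented triad = root + major 3rd (4 semitones) + augmented 5th (8 semitones)
A triad on Eb stacks thirds, so the chord tones use letter names E-G-B
Root: Eb
Major 3rd above Eb: G
Augmented 5th above Eb: B
The 3rd = G


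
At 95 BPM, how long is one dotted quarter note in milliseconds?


One quarter-note beat = 60000 / BPM = 60000 / 95 ms
Dotted quarter note = 3/2 × quarter note
Duration = 3/2 × 60000 / 95 = 90000 / 95
= 947.4 ms


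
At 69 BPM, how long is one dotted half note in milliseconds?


One quarter-note beat = 60000 / BPM = 60000 / 69 ms
Dotted half note = 3 × quarter note
Duration = 3 × 60000 / 69 = 180000 / 69
= 2608.7 ms


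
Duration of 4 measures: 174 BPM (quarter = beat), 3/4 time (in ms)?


Quarter-note beat duration = 60000 / 174 ms
Beats per measure (3/4) = 3
One measure = 3 × 60000 / 174 = 180000 / 174 ms
4 measures = 4 × 180000 / 174 = 720000 / 174
= 4137.9 ms


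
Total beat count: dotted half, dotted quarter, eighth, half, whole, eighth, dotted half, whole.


Reasoning:
Beat values:
  dotted half = 3 beats
  dotted quarter = 1.5 beats
  eighth = 0.5 beats
  half = 2 beats
  whole = 4 beats
  eighth = 0.5 beats
  dotted half = 3 beats
  whole = 4 beats
Sum = 3 + 1.5 + 0.5 + 2 + 4 + 0.5 + 3 + 4
= 18.5 beats


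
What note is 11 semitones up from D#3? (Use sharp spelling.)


Working:
D#3: chromatic position 3 in octave 3 → absolute = 3×12 + 3 = 39
Transpose up 11: 39 + 11 = 50
50 = 4×12 + 2 → D in octave 4
Result = D4


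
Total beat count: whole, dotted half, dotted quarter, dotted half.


Let's work it out.
Beat values:
  whole = 4 beats
  dotted half = 3 beats
  dotted quarter = 1.5 beats
  dotted half = 3 beats
Sum = 4 + 3 + 1.5 + 3
= 11.5 beats


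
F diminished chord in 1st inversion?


Reasoning:
Root position: F Ab Cb
1st inversion: move root up an octave
Bass note: Ab
Notes (bottom to top) = Ab Cb F


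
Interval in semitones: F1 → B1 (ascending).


Let's work it out.
Absolute semitone position = octave×12 + chromatic position
F1: 1×12 + 5 = 17
B1: 1×12 + 11 = 23
Difference = 23 - 17 = 6
= 6 semitones


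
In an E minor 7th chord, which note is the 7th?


Minor 7th chord = root + minor 3rd + perfect 5th + minor 7th
Seventh chords stack in thirds, so the letter names are E-G-B-D
Root: E
Minor 3rd above E: G
Perfect 5th above E: B
Minor 7th above E: D
The 7th = D


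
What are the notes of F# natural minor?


Step by step:
Natural minor scale pattern: W-H-W-W-H-W-W (2-1-2-2-1-2-2 semitones)
Starting from F#:
  F# + 2 semitones → G#
  G# + 1 semitone → A
  A + 2 semitones → B
  B + 2 semitones → C#
  C# + 1 semitone → D
  D + 2 semitones → E
  E + 2 semitones → F#
Scale = F# G# A B C# D E


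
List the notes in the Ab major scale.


Major scale pattern: W-W-H-W-W-W-H (2-2-1-2-2-2-1 semitones)
Starting from Ab:
  Ab + 2 semitones → Bb
  Bb + 2 semitones → C
  C + 1 semitone → Db
  Db + 2 semitones → Eb
  Eb + 2 semitones → F
  F + 2 semitones → G
  G + 1 semitone → Ab
Scale = Ab Bb C Db Eb F G


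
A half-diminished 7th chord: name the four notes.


Half-diminished 7th chord = root + minor 3rd + diminished 5th + minor 7th
Seventh chords stack in thirds, so the letter names are A-C-E-G
Root: A
Minor 3rd above A: C
Diminished 5th above A: Eb
Minor 7th above A: G
Chord = A C Eb G


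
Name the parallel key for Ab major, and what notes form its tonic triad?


Reasoning:
Parallel keys share the same tonic but differ in mode
Ab major → parallel is Ab minor
Tonic triad of Ab minor = Ab Cb Eb
= Ab minor; triad = Ab Cb Eb


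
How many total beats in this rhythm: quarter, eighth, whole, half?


Beat values:
  quarter = 1 beat
  eighth = 0.5 beats
  whole = 4 beats
  half = 2 beats
Sum = 1 + 0.5 + 4 + 2
= 7.5 beats
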